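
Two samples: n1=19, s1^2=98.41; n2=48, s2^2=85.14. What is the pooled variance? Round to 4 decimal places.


sp^2 = ((n1-1)*s1^2 + (n2-1)*s2^2)/(n1+n2-2)
(n1-1)*s1^2 = 18 * 98.41 = 1771.38
(n2-1)*s2^2 = 47 * 85.14 = 4001.58
numerator = 1771.38 + 4001.58 = 5772.96
n1+n2-2 = 65
sp^2 = 5772.96 / 65 = 144324/1625 ≈ 88.814769

88.8148


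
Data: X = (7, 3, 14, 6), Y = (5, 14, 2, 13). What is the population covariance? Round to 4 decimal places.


Cov = (1/n)*sum((xi-xbar)(yi-ybar))
n = 4, xbar = 30/4 = 7.5, ybar = 34/4 = 8.5
sum((xi-xbar)(yi-ybar)) = -72
Cov = -72 / 4 = -18

-18.0000


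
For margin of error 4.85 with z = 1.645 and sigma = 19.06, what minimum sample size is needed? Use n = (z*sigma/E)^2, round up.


z*sigma/E = 1.645 * 19.06 / 4.85 ≈ 6.464680
(z*sigma/E)^2 ≈ 41.792093
round up: n = 42

42


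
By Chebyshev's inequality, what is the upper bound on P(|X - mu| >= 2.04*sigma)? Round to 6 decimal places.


P <= 1/k^2
k^2 = 2.04^2 = 4.1616
1/k^2 = 1 / 4.1616 = 625/2601 ≈ 0.24029220

0.240292


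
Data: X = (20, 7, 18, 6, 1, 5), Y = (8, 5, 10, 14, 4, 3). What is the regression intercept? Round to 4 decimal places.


a = ybar - b*xbar, where b = sum((xi-xbar)(yi-ybar)) / sum((xi-xbar)^2)
n = 6, xbar = 57/6 = 9.5, ybar = 44/6 = 22/3 ≈ 7.333333
Sxy = sum((xi-xbar)(yi-ybar)) = 60
Sxx = sum((xi-xbar)^2) = 293.5
b = Sxy / Sxx = 120/587 ≈ 0.204429
a = 7.333333 - 0.204429 * 9.5 = 9494/1761 ≈ 5.391255

5.3913


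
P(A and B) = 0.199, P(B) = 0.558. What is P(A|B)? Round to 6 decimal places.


P(A|B) = P(A and B) / P(B) = 0.199 / 0.558 = 199/558 ≈ 0.35663082

0.356631


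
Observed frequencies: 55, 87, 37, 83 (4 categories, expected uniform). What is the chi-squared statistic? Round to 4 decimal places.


chi2 = sum((O-E)^2/E), E = total/4
total = 262, E = 262/4 = 65.5
(55 - 65.5)^2 / 65.5 = 110.25 / 65.5 = 441/262 ≈ 1.683206
(87 - 65.5)^2 / 65.5 = 462.25 / 65.5 = 1849/262 ≈ 7.057252
(37 - 65.5)^2 / 65.5 = 812.25 / 65.5 = 3249/262 ≈ 12.400763
(83 - 65.5)^2 / 65.5 = 306.25 / 65.5 = 1225/262 ≈ 4.675573
chi2 = 3382/131 ≈ 25.816794

25.8168


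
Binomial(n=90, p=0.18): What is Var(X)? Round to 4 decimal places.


Var = n*p*(1-p) = 90 * 0.18 * 0.82 = 13.284

13.2840


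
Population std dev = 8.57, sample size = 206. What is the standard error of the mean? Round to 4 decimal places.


SE = sigma / sqrt(n)
sqrt(206) ≈ 14.352700
SE = 8.57 / 14.352700 ≈ 0.597100

0.5971


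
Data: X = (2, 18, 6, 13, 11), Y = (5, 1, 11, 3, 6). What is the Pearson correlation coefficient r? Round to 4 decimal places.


r = sum((xi-xbar)(yi-ybar)) / sqrt(sum((xi-xbar)^2) * sum((yi-ybar)^2))
n = 5, xbar = 50/5 = 10, ybar = 26/5 = 5.2
Sxy = sum((xi-xbar)(yi-ybar)) = -61
Sxx = sum((xi-xbar)^2) = 154
Syy = sum((yi-ybar)^2) = 56.8
sqrt(Sxx*Syy) ≈ 93.526467
r = Sxy / sqrt(Sxx*Syy) = -61 / 93.526467 ≈ -0.652222

-0.6522


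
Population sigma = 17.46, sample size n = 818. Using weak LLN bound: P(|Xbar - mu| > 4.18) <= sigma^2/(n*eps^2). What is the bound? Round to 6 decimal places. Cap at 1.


bound = min(1, sigma^2/(n*eps^2))
sigma^2 = 17.46^2 = 304.8516
n*eps^2 = 818 * 4.18^2 = 818 * 17.4724 = 14292.4232
sigma^2/(n*eps^2) = 304.8516 / 14292.4232 ≈ 0.02132960

0.021330


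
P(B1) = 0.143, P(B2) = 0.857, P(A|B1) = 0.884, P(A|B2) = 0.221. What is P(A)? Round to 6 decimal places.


P(A) = P(A|B1)*P(B1) + P(A|B2)*P(B2)
P(A|B1)*P(B1) = 0.884 * 0.143 = 0.126412
P(A|B2)*P(B2) = 0.221 * 0.857 = 0.189397
P(A) = 0.126412 + 0.189397 = 0.315809

0.315809


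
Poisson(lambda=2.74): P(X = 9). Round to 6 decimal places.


P = e^(-lam) * lam^k / k!
e^(-2.74) ≈ 0.06457035
lam^k = 2.74^9 ≈ 8704.725200
k! = 9! = 362880
P = 0.06457035 * 8704.725200 / 362880 ≈ 0.001549

0.001549


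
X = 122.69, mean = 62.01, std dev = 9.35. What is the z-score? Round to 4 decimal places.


z = (X - mu) / sigma
X - mu = 122.69 - 62.01 = 60.68
z = 60.68 / 9.35 = 6068/935 ≈ 6.489840

6.4898


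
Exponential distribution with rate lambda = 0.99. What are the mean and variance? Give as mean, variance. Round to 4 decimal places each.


mean = 1/lam, var = 1/lam^2
mean = 1 / 0.99 = 100/99 ≈ 1.010101
lam^2 = 0.99^2 = 0.9801
var = 1 / 0.9801 = 10000/9801 ≈ 1.020304

1.0101, 1.0203


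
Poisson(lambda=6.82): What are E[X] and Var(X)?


E[X] = Var(X) = lambda = 6.82

6.82, 6.82


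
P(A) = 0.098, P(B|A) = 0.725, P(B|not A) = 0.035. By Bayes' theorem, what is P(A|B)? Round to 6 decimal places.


P(A|B) = P(B|A)*P(A) / P(B), P(B) = P(B|A)*P(A) + P(B|not A)*P(not A)
P(B|A)*P(A) = 0.725 * 0.098 = 0.07105
P(B|not A)*P(not A) = 0.035 * 0.902 = 0.03157
P(B) = 0.07105 + 0.03157 = 0.10262
P(A|B) = 0.07105 / 0.10262 = 1015/1466 ≈ 0.69236016

0.692360


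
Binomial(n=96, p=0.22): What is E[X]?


E[X] = n*p = 96 * 0.22 = 21.12

21.12


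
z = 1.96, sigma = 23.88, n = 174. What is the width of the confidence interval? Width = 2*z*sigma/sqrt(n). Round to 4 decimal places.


width = 2*z*sigma/sqrt(n)
2*z*sigma = 2 * 1.96 * 23.88 = 93.6096
sqrt(174) ≈ 13.190906
width = 93.6096 / 13.190906 ≈ 7.096525

7.0965


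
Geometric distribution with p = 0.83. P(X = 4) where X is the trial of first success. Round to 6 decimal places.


P = (1-p)^(k-1) * p
(1-p)^(k-1) = 0.17^3 = 0.004913
P = 0.004913 * 0.83 = 0.00407779

0.004078


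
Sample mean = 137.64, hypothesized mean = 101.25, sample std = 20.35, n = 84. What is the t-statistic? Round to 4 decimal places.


t = (xbar - mu0) / (s/sqrt(n))
xbar - mu0 = 137.64 - 101.25 = 36.39
sqrt(84) ≈ 9.16515139
s/sqrt(n) = 20.35 / 9.16515139 ≈ 2.22036703
t = 36.39 / 2.22036703 ≈ 16.389182

16.3892


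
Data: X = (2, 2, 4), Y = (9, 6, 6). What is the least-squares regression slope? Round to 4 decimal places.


b = sum((xi-xbar)(yi-ybar)) / sum((xi-xbar)^2)
n = 3, xbar = 8/3 ≈ 2.666667, ybar = 21/3 = 7
Sxy = sum((xi-xbar)(yi-ybar)) = -2
Sxx = sum((xi-xbar)^2) = 8/3 ≈ 2.666667
b = Sxy / Sxx = -0.75

-0.7500


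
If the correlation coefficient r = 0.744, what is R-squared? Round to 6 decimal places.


R^2 = r^2 = (0.744)^2 = 0.553536

0.553536


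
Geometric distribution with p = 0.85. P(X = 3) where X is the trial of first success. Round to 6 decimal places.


P = (1-p)^(k-1) * p
(1-p)^(k-1) = 0.15^2 = 0.0225
P = 0.0225 * 0.85 = 0.019125

0.019125


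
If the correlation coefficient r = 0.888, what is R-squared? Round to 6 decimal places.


R^2 = r^2 = (0.888)^2 = 0.788544

0.788544


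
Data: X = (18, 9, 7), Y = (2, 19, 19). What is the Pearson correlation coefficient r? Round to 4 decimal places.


r = sum((xi-xbar)(yi-ybar)) / sqrt(sum((xi-xbar)^2) * sum((yi-ybar)^2))
n = 3, xbar = 34/3 ≈ 11.333333, ybar = 40/3 ≈ 13.333333
Sxy = sum((xi-xbar)(yi-ybar)) = -340/3 ≈ -113.333333
Sxx = sum((xi-xbar)^2) = 206/3 ≈ 68.666667
Syy = sum((yi-ybar)^2) = 578/3 ≈ 192.666667
sqrt(Sxx*Syy) ≈ 115.020771
r = Sxy / sqrt(Sxx*Syy) = -113.333333 / 115.020771 ≈ -0.985329

-0.9853


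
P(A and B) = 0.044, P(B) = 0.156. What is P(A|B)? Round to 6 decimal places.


P(A|B) = P(A and B) / P(B) = 0.044 / 0.156 = 11/39 ≈ 0.28205128

0.282051


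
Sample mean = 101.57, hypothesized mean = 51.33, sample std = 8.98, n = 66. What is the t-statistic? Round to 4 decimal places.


t = (xbar - mu0) / (s/sqrt(n))
xbar - mu0 = 101.57 - 51.33 = 50.24
sqrt(66) ≈ 8.12403840
s/sqrt(n) = 8.98 / 8.12403840 ≈ 1.10536159
t = 50.24 / 1.10536159 ≈ 45.451190

45.4512


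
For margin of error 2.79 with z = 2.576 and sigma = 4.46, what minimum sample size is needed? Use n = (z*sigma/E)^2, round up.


z*sigma/E = 2.576 * 4.46 / 2.79 ≈ 4.117907
(z*sigma/E)^2 ≈ 16.957156
round up: n = 17

17


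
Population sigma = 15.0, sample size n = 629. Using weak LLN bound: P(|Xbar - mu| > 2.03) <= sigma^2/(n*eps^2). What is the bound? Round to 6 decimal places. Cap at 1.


bound = min(1, sigma^2/(n*eps^2))
sigma^2 = 15.0^2 = 225
n*eps^2 = 629 * 2.03^2 = 629 * 4.1209 = 2592.0461
sigma^2/(n*eps^2) = 225 / 2592.0461 ≈ 0.08680401

0.086804


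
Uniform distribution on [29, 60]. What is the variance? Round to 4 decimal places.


Var = (b-a)^2 / 12
(b-a)^2 = (60 - 29)^2 = 961
Var = 961/12 ≈ 80.083333

80.0833


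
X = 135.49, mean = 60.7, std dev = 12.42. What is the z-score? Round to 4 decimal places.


z = (X - mu) / sigma
X - mu = 135.49 - 60.7 = 74.79
z = 74.79 / 12.42 = 277/46 ≈ 6.021739

6.0217


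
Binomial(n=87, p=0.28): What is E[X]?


E[X] = n*p = 87 * 0.28 = 24.36

24.36


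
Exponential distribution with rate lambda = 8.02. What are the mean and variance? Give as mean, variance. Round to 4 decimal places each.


mean = 1/lam, var = 1/lam^2
mean = 1 / 8.02 = 50/401 ≈ 0.124688
lam^2 = 8.02^2 = 64.3204
var = 1 / 64.3204 ≈ 0.015547

0.1247, 0.0155


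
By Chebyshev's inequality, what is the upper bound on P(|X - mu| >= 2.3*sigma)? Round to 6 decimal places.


P <= 1/k^2
k^2 = 2.3^2 = 5.29
1/k^2 = 1 / 5.29 = 100/529 ≈ 0.18903592

0.189036


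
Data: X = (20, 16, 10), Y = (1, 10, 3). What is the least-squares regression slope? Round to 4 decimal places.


b = sum((xi-xbar)(yi-ybar)) / sum((xi-xbar)^2)
n = 3, xbar = 46/3 ≈ 15.333333, ybar = 14/3 ≈ 4.666667
Sxy = sum((xi-xbar)(yi-ybar)) = -14/3 ≈ -4.666667
Sxx = sum((xi-xbar)^2) = 152/3 ≈ 50.666667
b = Sxy / Sxx = -7/76 ≈ -0.092105

-0.0921


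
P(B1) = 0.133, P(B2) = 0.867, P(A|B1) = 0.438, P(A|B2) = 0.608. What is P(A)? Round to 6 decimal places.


P(A) = P(A|B1)*P(B1) + P(A|B2)*P(B2)
P(A|B1)*P(B1) = 0.438 * 0.133 = 0.058254
P(A|B2)*P(B2) = 0.608 * 0.867 = 0.527136
P(A) = 0.058254 + 0.527136 = 0.58539

0.585390


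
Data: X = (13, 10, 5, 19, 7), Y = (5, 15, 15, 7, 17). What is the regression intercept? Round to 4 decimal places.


a = ybar - b*xbar, where b = sum((xi-xbar)(yi-ybar)) / sum((xi-xbar)^2)
n = 5, xbar = 54/5 = 10.8, ybar = 59/5 = 11.8
Sxy = sum((xi-xbar)(yi-ybar)) = -95.2
Sxx = sum((xi-xbar)^2) = 120.8
b = Sxy / Sxx = -119/151 ≈ -0.788079
a = 11.8 - (-0.788079) * 10.8 = 3067/151 ≈ 20.311258

20.3113


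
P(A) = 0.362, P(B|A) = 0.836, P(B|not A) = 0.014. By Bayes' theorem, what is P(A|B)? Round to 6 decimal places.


P(A|B) = P(B|A)*P(A) / P(B), P(B) = P(B|A)*P(A) + P(B|not A)*P(not A)
P(B|A)*P(A) = 0.836 * 0.362 = 0.302632
P(B|not A)*P(not A) = 0.014 * 0.638 = 0.008932
P(B) = 0.302632 + 0.008932 = 0.311564
P(A|B) = 0.302632 / 0.311564 = 6878/7081 ≈ 0.97133173

0.971332


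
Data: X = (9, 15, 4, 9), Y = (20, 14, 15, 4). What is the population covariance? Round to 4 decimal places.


Cov = (1/n)*sum((xi-xbar)(yi-ybar))
n = 4, xbar = 37/4 = 9.25, ybar = 53/4 = 13.25
sum((xi-xbar)(yi-ybar)) = -4.25
Cov = -4.25 / 4 = -1.0625

-1.0625


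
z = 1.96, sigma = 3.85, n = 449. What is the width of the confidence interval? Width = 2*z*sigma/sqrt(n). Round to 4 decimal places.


width = 2*z*sigma/sqrt(n)
2*z*sigma = 2 * 1.96 * 3.85 = 15.092
sqrt(449) ≈ 21.189620
width = 15.092 / 21.189620 ≈ 0.712236

0.7122


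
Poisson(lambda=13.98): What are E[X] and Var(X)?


E[X] = Var(X) = lambda = 13.98

13.98, 13.98


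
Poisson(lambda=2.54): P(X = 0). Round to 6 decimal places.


P = e^(-lam) * lam^k / k!
e^(-2.54) ≈ 0.07886640
lam^k = 2.54^0 = 1
k! = 0! = 1
P = 0.07886640 * 1 / 1 ≈ 0.078866

0.078866


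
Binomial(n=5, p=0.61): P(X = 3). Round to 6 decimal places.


P = C(n,k) * p^k * (1-p)^(n-k)
C(5,3) = 10
p^k = 0.61^3 = 0.226981
(1-p)^(n-k) = 0.39^2 = 0.1521
P = 10 * 0.226981 * 0.1521 ≈ 0.345238

0.345238


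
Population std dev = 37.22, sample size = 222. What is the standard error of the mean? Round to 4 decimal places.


SE = sigma / sqrt(n)
sqrt(222) ≈ 14.899664
SE = 37.22 / 14.899664 ≈ 2.498043

2.4980


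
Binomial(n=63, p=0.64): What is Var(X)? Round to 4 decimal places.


Var = n*p*(1-p) = 63 * 0.64 * 0.36 = 14.5152

14.5152


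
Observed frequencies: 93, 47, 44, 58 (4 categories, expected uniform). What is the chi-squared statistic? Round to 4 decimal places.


chi2 = sum((O-E)^2/E), E = total/4
total = 242, E = 242/4 = 60.5
(93 - 60.5)^2 / 60.5 = 1056.25 / 60.5 = 4225/242 ≈ 17.458678
(47 - 60.5)^2 / 60.5 = 182.25 / 60.5 = 729/242 ≈ 3.012397
(44 - 60.5)^2 / 60.5 = 272.25 / 60.5 = 4.5
(58 - 60.5)^2 / 60.5 = 6.25 / 60.5 = 25/242 ≈ 0.103306
chi2 = 3034/121 ≈ 25.074380

25.0744


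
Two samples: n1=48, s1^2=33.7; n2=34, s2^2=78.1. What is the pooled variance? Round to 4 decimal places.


sp^2 = ((n1-1)*s1^2 + (n2-1)*s2^2)/(n1+n2-2)
(n1-1)*s1^2 = 47 * 33.7 = 1583.9
(n2-1)*s2^2 = 33 * 78.1 = 2577.3
numerator = 1583.9 + 2577.3 = 4161.2
n1+n2-2 = 80
sp^2 = 4161.2 / 80 = 52.015

52.0150


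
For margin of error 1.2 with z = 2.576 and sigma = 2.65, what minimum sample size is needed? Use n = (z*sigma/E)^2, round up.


z*sigma/E = 2.576 * 2.65 / 1.2 = 8533/1500 ≈ 5.688667
(z*sigma/E)^2 ≈ 32.360928
round up: n = 33

33


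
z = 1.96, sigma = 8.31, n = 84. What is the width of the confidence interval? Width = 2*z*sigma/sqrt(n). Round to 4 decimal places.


width = 2*z*sigma/sqrt(n)
2*z*sigma = 2 * 1.96 * 8.31 = 32.5752
sqrt(84) ≈ 9.165151
width = 32.5752 / 9.165151 ≈ 3.554246

3.5542


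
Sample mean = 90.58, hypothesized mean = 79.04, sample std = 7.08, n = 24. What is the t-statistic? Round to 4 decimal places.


t = (xbar - mu0) / (s/sqrt(n))
xbar - mu0 = 90.58 - 79.04 = 11.54
sqrt(24) ≈ 4.89897949
s/sqrt(n) = 7.08 / 4.89897949 ≈ 1.44519895
t = 11.54 / 1.44519895 ≈ 7.985060

7.9851


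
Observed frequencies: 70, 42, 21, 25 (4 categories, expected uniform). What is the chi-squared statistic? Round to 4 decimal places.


chi2 = sum((O-E)^2/E), E = total/4
total = 158, E = 158/4 = 39.5
(70 - 39.5)^2 / 39.5 = 930.25 / 39.5 = 3721/158 ≈ 23.550633
(42 - 39.5)^2 / 39.5 = 6.25 / 39.5 = 25/158 ≈ 0.158228
(21 - 39.5)^2 / 39.5 = 342.25 / 39.5 = 1369/158 ≈ 8.664557
(25 - 39.5)^2 / 39.5 = 210.25 / 39.5 = 841/158 ≈ 5.322785
chi2 = 2978/79 ≈ 37.696203

37.6962


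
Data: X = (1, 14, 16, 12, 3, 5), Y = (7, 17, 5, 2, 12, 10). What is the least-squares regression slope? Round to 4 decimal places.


b = sum((xi-xbar)(yi-ybar)) / sum((xi-xbar)^2)
n = 6, xbar = 51/6 = 8.5, ybar = 53/6 ≈ 8.833333
Sxy = sum((xi-xbar)(yi-ybar)) = -15.5
Sxx = sum((xi-xbar)^2) = 197.5
b = Sxy / Sxx = -31/395 ≈ -0.078481

-0.0785


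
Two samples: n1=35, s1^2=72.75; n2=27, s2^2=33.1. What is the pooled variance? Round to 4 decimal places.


sp^2 = ((n1-1)*s1^2 + (n2-1)*s2^2)/(n1+n2-2)
(n1-1)*s1^2 = 34 * 72.75 = 2473.5
(n2-1)*s2^2 = 26 * 33.1 = 860.6
numerator = 2473.5 + 860.6 = 3334.1
n1+n2-2 = 60
sp^2 = 3334.1 / 60 = 33341/600 ≈ 55.568333

55.5683


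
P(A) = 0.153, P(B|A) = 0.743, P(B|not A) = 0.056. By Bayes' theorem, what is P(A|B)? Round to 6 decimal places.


P(A|B) = P(B|A)*P(A) / P(B), P(B) = P(B|A)*P(A) + P(B|not A)*P(not A)
P(B|A)*P(A) = 0.743 * 0.153 = 0.113679
P(B|not A)*P(not A) = 0.056 * 0.847 = 0.047432
P(B) = 0.113679 + 0.047432 = 0.161111
P(A|B) = 0.113679 / 0.161111 ≈ 0.70559428

0.705594


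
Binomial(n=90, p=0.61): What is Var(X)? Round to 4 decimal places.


Var = n*p*(1-p) = 90 * 0.61 * 0.39 = 21.411

21.4110


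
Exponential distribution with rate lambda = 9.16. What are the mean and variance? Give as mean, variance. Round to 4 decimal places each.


mean = 1/lam, var = 1/lam^2
mean = 1 / 9.16 = 25/229 ≈ 0.109170
lam^2 = 9.16^2 = 83.9056
var = 1 / 83.9056 ≈ 0.011918

0.1092, 0.0119


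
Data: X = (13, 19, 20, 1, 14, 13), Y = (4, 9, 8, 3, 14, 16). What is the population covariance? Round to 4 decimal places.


Cov = (1/n)*sum((xi-xbar)(yi-ybar))
n = 6, xbar = 80/6 = 40/3 ≈ 13.333333, ybar = 54/6 = 9
sum((xi-xbar)(yi-ybar)) = 70
Cov = 70 / 6 = 35/3 ≈ 11.666667

11.6667


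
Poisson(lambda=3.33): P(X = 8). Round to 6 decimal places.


P = e^(-lam) * lam^k / k!
e^(-3.33) ≈ 0.03579311
lam^k = 3.33^8 ≈ 15120.072307
k! = 8! = 40320
P = 0.03579311 * 15120.072307 / 40320 ≈ 0.013422

0.013422


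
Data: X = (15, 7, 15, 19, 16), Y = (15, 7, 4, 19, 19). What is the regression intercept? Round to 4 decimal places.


a = ybar - b*xbar, where b = sum((xi-xbar)(yi-ybar)) / sum((xi-xbar)^2)
n = 5, xbar = 72/5 = 14.4, ybar = 64/5 = 12.8
Sxy = sum((xi-xbar)(yi-ybar)) = 77.4
Sxx = sum((xi-xbar)^2) = 79.2
b = Sxy / Sxx = 43/44 ≈ 0.977273
a = 12.8 - 0.977273 * 14.4 = -14/11 ≈ -1.272727

-1.2727


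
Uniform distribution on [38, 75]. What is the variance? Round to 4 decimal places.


Var = (b-a)^2 / 12
(b-a)^2 = (75 - 38)^2 = 1369
Var = 1369/12 ≈ 114.083333

114.0833


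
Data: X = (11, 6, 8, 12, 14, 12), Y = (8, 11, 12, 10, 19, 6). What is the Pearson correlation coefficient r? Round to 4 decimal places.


r = sum((xi-xbar)(yi-ybar)) / sqrt(sum((xi-xbar)^2) * sum((yi-ybar)^2))
n = 6, xbar = 63/6 = 10.5, ybar = 66/6 = 11
Sxy = sum((xi-xbar)(yi-ybar)) = 15
Sxx = sum((xi-xbar)^2) = 43.5
Syy = sum((yi-ybar)^2) = 100
sqrt(Sxx*Syy) ≈ 65.954530
r = Sxy / sqrt(Sxx*Syy) = 15 / 65.954530 ≈ 0.227429

0.2274


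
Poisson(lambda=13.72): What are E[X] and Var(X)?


E[X] = Var(X) = lambda = 13.72

13.72, 13.72


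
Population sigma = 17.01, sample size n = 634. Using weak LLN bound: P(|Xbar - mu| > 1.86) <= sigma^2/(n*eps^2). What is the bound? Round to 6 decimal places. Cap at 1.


bound = min(1, sigma^2/(n*eps^2))
sigma^2 = 17.01^2 = 289.3401
n*eps^2 = 634 * 1.86^2 = 634 * 3.4596 = 2193.3864
sigma^2/(n*eps^2) = 289.3401 / 2193.3864 ≈ 0.13191479

0.131915


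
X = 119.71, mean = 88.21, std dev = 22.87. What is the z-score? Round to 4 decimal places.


z = (X - mu) / sigma
X - mu = 119.71 - 88.21 = 31.5
z = 31.5 / 22.87 = 3150/2287 ≈ 1.377350

1.3774


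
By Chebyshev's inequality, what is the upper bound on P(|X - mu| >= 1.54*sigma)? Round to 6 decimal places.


P <= 1/k^2
k^2 = 1.54^2 = 2.3716
1/k^2 = 1 / 2.3716 = 2500/5929 ≈ 0.42165627

0.421656


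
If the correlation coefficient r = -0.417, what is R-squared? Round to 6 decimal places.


R^2 = r^2 = (-0.417)^2 = 0.173889

0.173889


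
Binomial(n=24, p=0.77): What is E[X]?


E[X] = n*p = 24 * 0.77 = 18.48

18.48


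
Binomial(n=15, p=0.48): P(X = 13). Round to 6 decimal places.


P = C(n,k) * p^k * (1-p)^(n-k)
C(15,13) = 105
p^k = 0.48^13 ≈ 0.00007180192
(1-p)^(n-k) = 0.52^2 = 0.2704
P = 105 * 0.00007180192 * 0.2704 ≈ 0.002039

0.002039


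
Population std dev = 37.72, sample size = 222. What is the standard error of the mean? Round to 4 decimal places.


SE = sigma / sqrt(n)
sqrt(222) ≈ 14.899664
SE = 37.72 / 14.899664 ≈ 2.531601

2.5316


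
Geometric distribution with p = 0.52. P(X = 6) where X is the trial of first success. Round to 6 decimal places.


P = (1-p)^(k-1) * p
(1-p)^(k-1) = 0.48^5 ≈ 0.02548040
P = 0.02548040 * 0.52 ≈ 0.01324981

0.013250


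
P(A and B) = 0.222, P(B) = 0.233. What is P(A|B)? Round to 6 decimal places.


P(A|B) = P(A and B) / P(B) = 0.222 / 0.233 = 222/233 ≈ 0.95278970

0.952790


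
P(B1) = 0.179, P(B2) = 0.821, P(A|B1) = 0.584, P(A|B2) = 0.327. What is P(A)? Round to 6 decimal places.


P(A) = P(A|B1)*P(B1) + P(A|B2)*P(B2)
P(A|B1)*P(B1) = 0.584 * 0.179 = 0.104536
P(A|B2)*P(B2) = 0.327 * 0.821 = 0.268467
P(A) = 0.104536 + 0.268467 = 0.373003

0.373003


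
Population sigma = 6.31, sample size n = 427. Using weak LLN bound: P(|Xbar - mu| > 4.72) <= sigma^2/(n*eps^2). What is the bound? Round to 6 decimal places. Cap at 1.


bound = min(1, sigma^2/(n*eps^2))
sigma^2 = 6.31^2 = 39.8161
n*eps^2 = 427 * 4.72^2 = 427 * 22.2784 = 9512.8768
sigma^2/(n*eps^2) = 39.8161 / 9512.8768 ≈ 0.00418550

0.004185


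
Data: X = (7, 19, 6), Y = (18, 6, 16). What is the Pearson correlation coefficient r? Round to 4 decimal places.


r = sum((xi-xbar)(yi-ybar)) / sqrt(sum((xi-xbar)^2) * sum((yi-ybar)^2))
n = 3, xbar = 32/3 ≈ 10.666667, ybar = 40/3 ≈ 13.333333
Sxy = sum((xi-xbar)(yi-ybar)) = -272/3 ≈ -90.666667
Sxx = sum((xi-xbar)^2) = 314/3 ≈ 104.666667
Syy = sum((yi-ybar)^2) = 248/3 ≈ 82.666667
sqrt(Sxx*Syy) ≈ 93.018517
r = Sxy / sqrt(Sxx*Syy) = -90.666667 / 93.018517 ≈ -0.974716

-0.9747


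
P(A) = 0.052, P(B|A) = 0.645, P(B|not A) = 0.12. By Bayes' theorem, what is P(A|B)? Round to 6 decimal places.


P(A|B) = P(B|A)*P(A) / P(B), P(B) = P(B|A)*P(A) + P(B|not A)*P(not A)
P(B|A)*P(A) = 0.645 * 0.052 = 0.03354
P(B|not A)*P(not A) = 0.12 * 0.948 = 0.11376
P(B) = 0.03354 + 0.11376 = 0.1473
P(A|B) = 0.03354 / 0.1473 = 559/2455 ≈ 0.22769857

0.227699


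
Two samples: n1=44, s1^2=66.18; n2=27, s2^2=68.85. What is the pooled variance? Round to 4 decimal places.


sp^2 = ((n1-1)*s1^2 + (n2-1)*s2^2)/(n1+n2-2)
(n1-1)*s1^2 = 43 * 66.18 = 2845.74
(n2-1)*s2^2 = 26 * 68.85 = 1790.1
numerator = 2845.74 + 1790.1 = 4635.84
n1+n2-2 = 69
sp^2 = 4635.84 / 69 = 38632/575 ≈ 67.186087

67.1861


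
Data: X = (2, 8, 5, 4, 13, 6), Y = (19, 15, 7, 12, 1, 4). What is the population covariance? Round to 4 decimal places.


Cov = (1/n)*sum((xi-xbar)(yi-ybar))
n = 6, xbar = 38/6 = 19/3 ≈ 6.333333, ybar = 58/6 = 29/3 ≈ 9.666667
sum((xi-xbar)(yi-ybar)) = -268/3 ≈ -89.333333
Cov = -89.333333 / 6 = -134/9 ≈ -14.888889

-14.8889


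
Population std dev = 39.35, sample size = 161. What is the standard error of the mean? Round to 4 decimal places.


SE = sigma / sqrt(n)
sqrt(161) ≈ 12.688578
SE = 39.35 / 12.688578 ≈ 3.101214

3.1012


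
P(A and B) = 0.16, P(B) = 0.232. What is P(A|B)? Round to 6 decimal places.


P(A|B) = P(A and B) / P(B) = 0.16 / 0.232 = 20/29 ≈ 0.68965517

0.689655


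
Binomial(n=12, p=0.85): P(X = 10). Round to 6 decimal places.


P = C(n,k) * p^k * (1-p)^(n-k)
C(12,10) = 66
p^k = 0.85^10 ≈ 0.1968744
(1-p)^(n-k) = 0.15^2 = 0.0225
P = 66 * 0.1968744 * 0.0225 ≈ 0.292358

0.292358


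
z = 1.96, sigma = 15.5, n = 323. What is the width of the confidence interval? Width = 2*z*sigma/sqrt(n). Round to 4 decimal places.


width = 2*z*sigma/sqrt(n)
2*z*sigma = 2 * 1.96 * 15.5 = 60.76
sqrt(323) ≈ 17.972201
width = 60.76 / 17.972201 ≈ 3.380777

3.3808


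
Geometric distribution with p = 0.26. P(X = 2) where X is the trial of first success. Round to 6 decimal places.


P = (1-p)^(k-1) * p
(1-p)^(k-1) = 0.74^1 = 0.74
P = 0.74 * 0.26 = 0.1924

0.192400


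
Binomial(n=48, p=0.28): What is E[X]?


E[X] = n*p = 48 * 0.28 = 13.44

13.44


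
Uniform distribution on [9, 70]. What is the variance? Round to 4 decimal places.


Var = (b-a)^2 / 12
(b-a)^2 = (70 - 9)^2 = 3721
Var = 3721/12 ≈ 310.083333

310.0833


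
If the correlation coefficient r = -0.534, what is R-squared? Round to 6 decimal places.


R^2 = r^2 = (-0.534)^2 = 0.285156

0.285156


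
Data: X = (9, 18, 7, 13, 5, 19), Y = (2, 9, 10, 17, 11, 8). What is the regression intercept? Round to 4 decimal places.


a = ybar - b*xbar, where b = sum((xi-xbar)(yi-ybar)) / sum((xi-xbar)^2)
n = 6, xbar = 71/6 ≈ 11.833333, ybar = 57/6 = 9.5
Sxy = sum((xi-xbar)(yi-ybar)) = 3.5
Sxx = sum((xi-xbar)^2) = 1013/6 ≈ 168.833333
b = Sxy / Sxx = 21/1013 ≈ 0.020731
a = 9.5 - 0.020731 * 11.833333 = 9375/1013 ≈ 9.254689

9.2547


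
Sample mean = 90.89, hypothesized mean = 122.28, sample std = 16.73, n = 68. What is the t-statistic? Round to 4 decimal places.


t = (xbar - mu0) / (s/sqrt(n))
xbar - mu0 = 90.89 - 122.28 = -31.39
sqrt(68) ≈ 8.24621125
s/sqrt(n) = 16.73 / 8.24621125 ≈ 2.02881050
t = -31.39 / 2.02881050 ≈ -15.472120

-15.4721


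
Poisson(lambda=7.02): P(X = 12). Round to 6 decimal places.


P = e^(-lam) * lam^k / k!
e^(-7.02) ≈ 0.0008938255
lam^k = 7.02^12 ≈ 14323374446.908321
k! = 12! = 479001600
P = 0.0008938255 * 14323374446.908321 / 479001600 ≈ 0.026728

0.026728


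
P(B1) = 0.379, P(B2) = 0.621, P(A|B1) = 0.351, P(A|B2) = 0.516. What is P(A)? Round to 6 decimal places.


P(A) = P(A|B1)*P(B1) + P(A|B2)*P(B2)
P(A|B1)*P(B1) = 0.351 * 0.379 = 0.133029
P(A|B2)*P(B2) = 0.516 * 0.621 = 0.320436
P(A) = 0.133029 + 0.320436 = 0.453465

0.453465


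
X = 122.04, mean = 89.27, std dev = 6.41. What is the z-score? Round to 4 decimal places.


z = (X - mu) / sigma
X - mu = 122.04 - 89.27 = 32.77
z = 32.77 / 6.41 = 3277/641 ≈ 5.112324

5.1123


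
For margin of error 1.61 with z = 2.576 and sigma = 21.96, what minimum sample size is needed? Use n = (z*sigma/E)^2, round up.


z*sigma/E = 2.576 * 21.96 / 1.61 = 35.136
(z*sigma/E)^2 = 1234.538496
round up: n = 1235

1235


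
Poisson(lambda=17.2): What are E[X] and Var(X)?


E[X] = Var(X) = lambda = 17.2

17.2, 17.2


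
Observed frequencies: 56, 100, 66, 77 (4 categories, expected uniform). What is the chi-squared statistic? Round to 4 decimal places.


chi2 = sum((O-E)^2/E), E = total/4
total = 299, E = 299/4 = 74.75
(56 - 74.75)^2 / 74.75 = 351.5625 / 74.75 = 5625/1196 ≈ 4.703177
(100 - 74.75)^2 / 74.75 = 637.5625 / 74.75 = 10201/1196 ≈ 8.529264
(66 - 74.75)^2 / 74.75 = 76.5625 / 74.75 = 1225/1196 ≈ 1.024247
(77 - 74.75)^2 / 74.75 = 5.0625 / 74.75 = 81/1196 ≈ 0.067726
chi2 = 4283/299 ≈ 14.324415

14.3244


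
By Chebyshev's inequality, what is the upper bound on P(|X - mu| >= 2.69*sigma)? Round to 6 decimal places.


P <= 1/k^2
k^2 = 2.69^2 = 7.2361
1/k^2 = 1 / 7.2361 ≈ 0.13819599

0.138196


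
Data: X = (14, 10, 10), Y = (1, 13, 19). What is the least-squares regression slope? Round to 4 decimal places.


b = sum((xi-xbar)(yi-ybar)) / sum((xi-xbar)^2)
n = 3, xbar = 34/3 ≈ 11.333333, ybar = 33/3 = 11
Sxy = sum((xi-xbar)(yi-ybar)) = -40
Sxx = sum((xi-xbar)^2) = 32/3 ≈ 10.666667
b = Sxy / Sxx = -3.75

-3.7500


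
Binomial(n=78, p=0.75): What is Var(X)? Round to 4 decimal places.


Var = n*p*(1-p) = 78 * 0.75 * 0.25 = 14.625

14.6250


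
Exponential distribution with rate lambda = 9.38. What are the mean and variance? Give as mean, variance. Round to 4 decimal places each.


mean = 1/lam, var = 1/lam^2
mean = 1 / 9.38 = 50/469 ≈ 0.106610
lam^2 = 9.38^2 = 87.9844
var = 1 / 87.9844 ≈ 0.011366

0.1066, 0.0114


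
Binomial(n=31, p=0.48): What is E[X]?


E[X] = n*p = 31 * 0.48 = 14.88

14.88


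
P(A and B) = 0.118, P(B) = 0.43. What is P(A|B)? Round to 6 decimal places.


P(A|B) = P(A and B) / P(B) = 0.118 / 0.43 = 59/215 ≈ 0.27441860

0.274419


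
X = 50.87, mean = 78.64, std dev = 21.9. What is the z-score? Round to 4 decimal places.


z = (X - mu) / sigma
X - mu = 50.87 - 78.64 = -27.77
z = -27.77 / 21.9 = -2777/2190 ≈ -1.268037

-1.2680


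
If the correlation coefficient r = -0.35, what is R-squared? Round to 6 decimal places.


R^2 = r^2 = (-0.35)^2 = 0.1225

0.122500


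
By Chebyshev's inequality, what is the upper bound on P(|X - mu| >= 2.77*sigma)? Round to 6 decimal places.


P <= 1/k^2
k^2 = 2.77^2 = 7.6729
1/k^2 = 1 / 7.6729 ≈ 0.13032882

0.130329


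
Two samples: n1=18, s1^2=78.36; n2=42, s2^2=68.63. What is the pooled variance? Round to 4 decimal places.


sp^2 = ((n1-1)*s1^2 + (n2-1)*s2^2)/(n1+n2-2)
(n1-1)*s1^2 = 17 * 78.36 = 1332.12
(n2-1)*s2^2 = 41 * 68.63 = 2813.83
numerator = 1332.12 + 2813.83 = 4145.95
n1+n2-2 = 58
sp^2 = 4145.95 / 58 = 82919/1160 ≈ 71.481897

71.4819


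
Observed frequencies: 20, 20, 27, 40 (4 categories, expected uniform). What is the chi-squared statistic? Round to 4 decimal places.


chi2 = sum((O-E)^2/E), E = total/4
total = 107, E = 107/4 = 26.75
(20 - 26.75)^2 / 26.75 = 45.5625 / 26.75 = 729/428 ≈ 1.703271
(20 - 26.75)^2 / 26.75 = 45.5625 / 26.75 = 729/428 ≈ 1.703271
(27 - 26.75)^2 / 26.75 = 0.0625 / 26.75 = 1/428 ≈ 0.002336
(40 - 26.75)^2 / 26.75 = 175.5625 / 26.75 = 2809/428 ≈ 6.563084
chi2 = 1067/107 ≈ 9.971963

9.9720


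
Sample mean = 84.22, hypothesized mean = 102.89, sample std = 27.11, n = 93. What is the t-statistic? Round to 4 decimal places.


t = (xbar - mu0) / (s/sqrt(n))
xbar - mu0 = 84.22 - 102.89 = -18.67
sqrt(93) ≈ 9.64365076
s/sqrt(n) = 27.11 / 9.64365076 ≈ 2.81117604
t = -18.67 / 2.81117604 ≈ -6.641349

-6.6413


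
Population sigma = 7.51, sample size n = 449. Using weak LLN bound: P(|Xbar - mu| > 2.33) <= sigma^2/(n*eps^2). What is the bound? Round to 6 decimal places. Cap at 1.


bound = min(1, sigma^2/(n*eps^2))
sigma^2 = 7.51^2 = 56.4001
n*eps^2 = 449 * 2.33^2 = 449 * 5.4289 = 2437.5761
sigma^2/(n*eps^2) = 56.4001 / 2437.5761 ≈ 0.02313778

0.023138


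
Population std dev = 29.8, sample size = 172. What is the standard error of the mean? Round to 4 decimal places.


SE = sigma / sqrt(n)
sqrt(172) ≈ 13.114877
SE = 29.8 / 13.114877 ≈ 2.272229

2.2722


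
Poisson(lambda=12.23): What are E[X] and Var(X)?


E[X] = Var(X) = lambda = 12.23

12.23, 12.23


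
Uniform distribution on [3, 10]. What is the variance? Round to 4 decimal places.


Var = (b-a)^2 / 12
(b-a)^2 = (10 - 3)^2 = 49
Var = 49/12 ≈ 4.083333

4.0833


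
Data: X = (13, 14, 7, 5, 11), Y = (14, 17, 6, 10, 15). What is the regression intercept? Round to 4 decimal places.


a = ybar - b*xbar, where b = sum((xi-xbar)(yi-ybar)) / sum((xi-xbar)^2)
n = 5, xbar = 50/5 = 10, ybar = 62/5 = 12.4
Sxy = sum((xi-xbar)(yi-ybar)) = 57
Sxx = sum((xi-xbar)^2) = 60
b = Sxy / Sxx = 0.95
a = 12.4 - 0.95 * 10 = 2.9

2.9000


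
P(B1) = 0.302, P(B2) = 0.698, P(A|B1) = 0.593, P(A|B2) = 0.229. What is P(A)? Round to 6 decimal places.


P(A) = P(A|B1)*P(B1) + P(A|B2)*P(B2)
P(A|B1)*P(B1) = 0.593 * 0.302 = 0.179086
P(A|B2)*P(B2) = 0.229 * 0.698 = 0.159842
P(A) = 0.179086 + 0.159842 = 0.338928

0.338928


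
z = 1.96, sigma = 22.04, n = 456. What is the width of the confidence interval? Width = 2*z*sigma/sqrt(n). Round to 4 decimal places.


width = 2*z*sigma/sqrt(n)
2*z*sigma = 2 * 1.96 * 22.04 = 86.3968
sqrt(456) ≈ 21.354157
width = 86.3968 / 21.354157 ≈ 4.045901

4.0459


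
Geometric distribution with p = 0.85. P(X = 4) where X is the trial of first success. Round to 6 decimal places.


P = (1-p)^(k-1) * p
(1-p)^(k-1) = 0.15^3 = 0.003375
P = 0.003375 * 0.85 = 0.00286875

0.002869


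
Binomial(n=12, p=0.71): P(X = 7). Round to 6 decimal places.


P = C(n,k) * p^k * (1-p)^(n-k)
C(12,7) = 792
p^k = 0.71^7 ≈ 0.09095120
(1-p)^(n-k) = 0.29^5 ≈ 0.002051115
P = 792 * 0.09095120 * 0.002051115 ≈ 0.147749

0.147749


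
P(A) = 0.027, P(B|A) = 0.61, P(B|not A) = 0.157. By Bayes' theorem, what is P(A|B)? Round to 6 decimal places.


P(A|B) = P(B|A)*P(A) / P(B), P(B) = P(B|A)*P(A) + P(B|not A)*P(not A)
P(B|A)*P(A) = 0.61 * 0.027 = 0.01647
P(B|not A)*P(not A) = 0.157 * 0.973 = 0.152761
P(B) = 0.01647 + 0.152761 = 0.169231
P(A|B) = 0.01647 / 0.169231 ≈ 0.09732259

0.097323


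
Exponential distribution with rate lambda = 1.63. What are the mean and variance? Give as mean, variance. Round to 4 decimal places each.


mean = 1/lam, var = 1/lam^2
mean = 1 / 1.63 = 100/163 ≈ 0.613497
lam^2 = 1.63^2 = 2.6569
var = 1 / 2.6569 ≈ 0.376378

0.6135, 0.3764


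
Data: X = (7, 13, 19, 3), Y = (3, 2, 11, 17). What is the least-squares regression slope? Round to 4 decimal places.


b = sum((xi-xbar)(yi-ybar)) / sum((xi-xbar)^2)
n = 4, xbar = 42/4 = 10.5, ybar = 33/4 = 8.25
Sxy = sum((xi-xbar)(yi-ybar)) = -39.5
Sxx = sum((xi-xbar)^2) = 147
b = Sxy / Sxx = -79/294 ≈ -0.268707

-0.2687


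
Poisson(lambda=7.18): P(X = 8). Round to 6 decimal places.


P = e^(-lam) * lam^k / k!
e^(-7.18) ≈ 0.0007616678
lam^k = 7.18^8 ≈ 7063103.234198
k! = 8! = 40320
P = 0.0007616678 * 7063103.234198 / 40320 ≈ 0.133426

0.133426


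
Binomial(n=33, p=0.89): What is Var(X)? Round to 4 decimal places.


Var = n*p*(1-p) = 33 * 0.89 * 0.11 = 3.2307

3.2307


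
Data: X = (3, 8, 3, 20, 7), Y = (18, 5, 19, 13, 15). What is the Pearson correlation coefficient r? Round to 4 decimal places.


r = sum((xi-xbar)(yi-ybar)) / sqrt(sum((xi-xbar)^2) * sum((yi-ybar)^2))
n = 5, xbar = 41/5 = 8.2, ybar = 70/5 = 14
Sxy = sum((xi-xbar)(yi-ybar)) = -58
Sxx = sum((xi-xbar)^2) = 194.8
Syy = sum((yi-ybar)^2) = 124
sqrt(Sxx*Syy) ≈ 155.419433
r = Sxy / sqrt(Sxx*Syy) = -58 / 155.419433 ≈ -0.373184

-0.3732


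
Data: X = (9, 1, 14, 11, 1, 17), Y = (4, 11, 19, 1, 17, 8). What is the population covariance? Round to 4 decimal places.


Cov = (1/n)*sum((xi-xbar)(yi-ybar))
n = 6, xbar = 53/6 ≈ 8.833333, ybar = 60/6 = 10
sum((xi-xbar)(yi-ybar)) = -53
Cov = -53 / 6 = -53/6 ≈ -8.833333

-8.8333


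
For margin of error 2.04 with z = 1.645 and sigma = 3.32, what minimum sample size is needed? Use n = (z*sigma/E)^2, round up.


z*sigma/E = 1.645 * 3.32 / 2.04 ≈ 2.677157
(z*sigma/E)^2 ≈ 7.167169
round up: n = 8

8


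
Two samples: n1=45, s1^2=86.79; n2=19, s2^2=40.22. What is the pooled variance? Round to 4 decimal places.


sp^2 = ((n1-1)*s1^2 + (n2-1)*s2^2)/(n1+n2-2)
(n1-1)*s1^2 = 44 * 86.79 = 3818.76
(n2-1)*s2^2 = 18 * 40.22 = 723.96
numerator = 3818.76 + 723.96 = 4542.72
n1+n2-2 = 62
sp^2 = 4542.72 / 62 = 56784/775 ≈ 73.269677

73.2697


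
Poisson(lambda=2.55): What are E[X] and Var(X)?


E[X] = Var(X) = lambda = 2.55

2.55, 2.55


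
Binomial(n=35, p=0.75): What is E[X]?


E[X] = n*p = 35 * 0.75 = 26.25

26.25


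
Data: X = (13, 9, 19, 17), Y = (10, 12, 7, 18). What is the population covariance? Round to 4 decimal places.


Cov = (1/n)*sum((xi-xbar)(yi-ybar))
n = 4, xbar = 58/4 = 14.5, ybar = 47/4 = 11.75
sum((xi-xbar)(yi-ybar)) = -4.5
Cov = -4.5 / 4 = -1.125

-1.1250


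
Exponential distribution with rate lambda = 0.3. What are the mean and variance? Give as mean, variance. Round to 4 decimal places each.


mean = 1/lam, var = 1/lam^2
mean = 1 / 0.3 = 10/3 ≈ 3.333333
lam^2 = 0.3^2 = 0.09
var = 1 / 0.09 = 100/9 ≈ 11.111111

3.3333, 11.1111


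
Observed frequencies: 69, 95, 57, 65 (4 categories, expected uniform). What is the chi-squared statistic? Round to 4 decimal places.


chi2 = sum((O-E)^2/E), E = total/4
total = 286, E = 286/4 = 71.5
(69 - 71.5)^2 / 71.5 = 6.25 / 71.5 = 25/286 ≈ 0.087413
(95 - 71.5)^2 / 71.5 = 552.25 / 71.5 = 2209/286 ≈ 7.723776
(57 - 71.5)^2 / 71.5 = 210.25 / 71.5 = 841/286 ≈ 2.940559
(65 - 71.5)^2 / 71.5 = 42.25 / 71.5 = 13/22 ≈ 0.590909
chi2 = 1622/143 ≈ 11.342657

11.3427


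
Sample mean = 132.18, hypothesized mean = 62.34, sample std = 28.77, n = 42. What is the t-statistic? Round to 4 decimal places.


t = (xbar - mu0) / (s/sqrt(n))
xbar - mu0 = 132.18 - 62.34 = 69.84
sqrt(42) ≈ 6.48074070
s/sqrt(n) = 28.77 / 6.48074070 ≈ 4.43930738
t = 69.84 / 4.43930738 ≈ 15.732184

15.7322


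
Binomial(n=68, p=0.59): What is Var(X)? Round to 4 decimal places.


Var = n*p*(1-p) = 68 * 0.59 * 0.41 = 16.4492

16.4492


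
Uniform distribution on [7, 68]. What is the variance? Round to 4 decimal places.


Var = (b-a)^2 / 12
(b-a)^2 = (68 - 7)^2 = 3721
Var = 3721/12 ≈ 310.083333

310.0833


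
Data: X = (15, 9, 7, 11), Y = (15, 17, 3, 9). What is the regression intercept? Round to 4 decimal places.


a = ybar - b*xbar, where b = sum((xi-xbar)(yi-ybar)) / sum((xi-xbar)^2)
n = 4, xbar = 42/4 = 10.5, ybar = 44/4 = 11
Sxy = sum((xi-xbar)(yi-ybar)) = 36
Sxx = sum((xi-xbar)^2) = 35
b = Sxy / Sxx = 36/35 ≈ 1.028571
a = 11 - 1.028571 * 10.5 = 0.2

0.2000


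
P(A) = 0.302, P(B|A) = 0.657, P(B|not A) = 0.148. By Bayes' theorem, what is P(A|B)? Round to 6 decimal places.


P(A|B) = P(B|A)*P(A) / P(B), P(B) = P(B|A)*P(A) + P(B|not A)*P(not A)
P(B|A)*P(A) = 0.657 * 0.302 = 0.198414
P(B|not A)*P(not A) = 0.148 * 0.698 = 0.103304
P(B) = 0.198414 + 0.103304 = 0.301718
P(A|B) = 0.198414 / 0.301718 ≈ 0.65761406

0.657614


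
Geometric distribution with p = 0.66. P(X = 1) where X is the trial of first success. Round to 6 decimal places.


P = (1-p)^(k-1) * p
(1-p)^(k-1) = 0.34^0 = 1
P = 1 * 0.66 = 0.66

0.660000


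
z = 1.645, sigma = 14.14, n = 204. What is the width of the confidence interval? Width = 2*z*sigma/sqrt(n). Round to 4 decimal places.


width = 2*z*sigma/sqrt(n)
2*z*sigma = 2 * 1.645 * 14.14 = 46.5206
sqrt(204) ≈ 14.282857
width = 46.5206 / 14.282857 ≈ 3.257093

3.2571


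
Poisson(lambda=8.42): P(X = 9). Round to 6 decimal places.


P = e^(-lam) * lam^k / k!
e^(-8.42) ≈ 0.0002204147
lam^k = 8.42^9 ≈ 212720244.498186
k! = 9! = 362880
P = 0.0002204147 * 212720244.498186 / 362880 ≈ 0.129207

0.129207


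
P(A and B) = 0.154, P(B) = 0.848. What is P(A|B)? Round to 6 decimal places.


P(A|B) = P(A and B) / P(B) = 0.154 / 0.848 = 77/424 ≈ 0.18160377

0.181604


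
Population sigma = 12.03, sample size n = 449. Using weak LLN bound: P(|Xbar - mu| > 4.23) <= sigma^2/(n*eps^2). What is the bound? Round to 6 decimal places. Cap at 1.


bound = min(1, sigma^2/(n*eps^2))
sigma^2 = 12.03^2 = 144.7209
n*eps^2 = 449 * 4.23^2 = 449 * 17.8929 = 8033.9121
sigma^2/(n*eps^2) = 144.7209 / 8033.9121 ≈ 0.01801375

0.018014


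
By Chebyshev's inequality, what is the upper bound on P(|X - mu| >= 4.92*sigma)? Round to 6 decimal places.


P <= 1/k^2
k^2 = 4.92^2 = 24.2064
1/k^2 = 1 / 24.2064 ≈ 0.04131139

0.041311


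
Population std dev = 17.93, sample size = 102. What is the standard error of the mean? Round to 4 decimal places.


SE = sigma / sqrt(n)
sqrt(102) ≈ 10.099505
SE = 17.93 / 10.099505 ≈ 1.775335

1.7753


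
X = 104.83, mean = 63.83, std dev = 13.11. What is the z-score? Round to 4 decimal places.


z = (X - mu) / sigma
X - mu = 104.83 - 63.83 = 41
z = 41 / 13.11 = 4100/1311 ≈ 3.127384

3.1274


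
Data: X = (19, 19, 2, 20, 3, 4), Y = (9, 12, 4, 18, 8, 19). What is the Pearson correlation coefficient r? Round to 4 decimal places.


r = sum((xi-xbar)(yi-ybar)) / sqrt(sum((xi-xbar)^2) * sum((yi-ybar)^2))
n = 6, xbar = 67/6 ≈ 11.166667, ybar = 70/6 = 35/3 ≈ 11.666667
Sxy = sum((xi-xbar)(yi-ybar)) = 256/3 ≈ 85.333333
Sxx = sum((xi-xbar)^2) = 2417/6 ≈ 402.833333
Syy = sum((yi-ybar)^2) = 520/3 ≈ 173.333333
sqrt(Sxx*Syy) ≈ 264.243154
r = Sxy / sqrt(Sxx*Syy) = 85.333333 / 264.243154 ≈ 0.322935

0.3229


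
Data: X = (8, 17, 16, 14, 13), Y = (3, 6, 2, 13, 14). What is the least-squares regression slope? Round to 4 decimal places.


b = sum((xi-xbar)(yi-ybar)) / sum((xi-xbar)^2)
n = 5, xbar = 68/5 = 13.6, ybar = 38/5 = 7.6
Sxy = sum((xi-xbar)(yi-ybar)) = 5.2
Sxx = sum((xi-xbar)^2) = 49.2
b = Sxy / Sxx = 13/123 ≈ 0.105691

0.1057


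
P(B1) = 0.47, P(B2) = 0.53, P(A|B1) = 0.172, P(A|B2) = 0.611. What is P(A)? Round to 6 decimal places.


P(A) = P(A|B1)*P(B1) + P(A|B2)*P(B2)
P(A|B1)*P(B1) = 0.172 * 0.47 = 0.08084
P(A|B2)*P(B2) = 0.611 * 0.53 = 0.32383
P(A) = 0.08084 + 0.32383 = 0.40467

0.404670


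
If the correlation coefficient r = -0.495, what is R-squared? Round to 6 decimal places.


R^2 = r^2 = (-0.495)^2 = 0.245025

0.245025


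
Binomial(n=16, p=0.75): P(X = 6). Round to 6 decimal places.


P = C(n,k) * p^k * (1-p)^(n-k)
C(16,6) = 8008
p^k = 0.75^6 = 729/4096 ≈ 0.1779785
(1-p)^(n-k) = 0.25^10 ≈ 0.0000009536743
P = 8008 * 0.1779785 * 0.0000009536743 ≈ 0.001359

0.001359


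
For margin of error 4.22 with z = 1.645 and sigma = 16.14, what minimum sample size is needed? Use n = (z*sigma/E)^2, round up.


z*sigma/E = 1.645 * 16.14 / 4.22 ≈ 6.291540
(z*sigma/E)^2 ≈ 39.583479
round up: n = 40

40


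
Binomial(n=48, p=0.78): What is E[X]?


E[X] = n*p = 48 * 0.78 = 37.44

37.44


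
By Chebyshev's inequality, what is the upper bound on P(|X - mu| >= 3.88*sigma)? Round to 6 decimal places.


P <= 1/k^2
k^2 = 3.88^2 = 15.0544
1/k^2 = 1 / 15.0544 = 625/9409 ≈ 0.06642576

0.066426


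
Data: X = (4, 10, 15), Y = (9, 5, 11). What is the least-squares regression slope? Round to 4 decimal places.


b = sum((xi-xbar)(yi-ybar)) / sum((xi-xbar)^2)
n = 3, xbar = 29/3 ≈ 9.666667, ybar = 25/3 ≈ 8.333333
Sxy = sum((xi-xbar)(yi-ybar)) = 28/3 ≈ 9.333333
Sxx = sum((xi-xbar)^2) = 182/3 ≈ 60.666667
b = Sxy / Sxx = 2/13 ≈ 0.153846

0.1538
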